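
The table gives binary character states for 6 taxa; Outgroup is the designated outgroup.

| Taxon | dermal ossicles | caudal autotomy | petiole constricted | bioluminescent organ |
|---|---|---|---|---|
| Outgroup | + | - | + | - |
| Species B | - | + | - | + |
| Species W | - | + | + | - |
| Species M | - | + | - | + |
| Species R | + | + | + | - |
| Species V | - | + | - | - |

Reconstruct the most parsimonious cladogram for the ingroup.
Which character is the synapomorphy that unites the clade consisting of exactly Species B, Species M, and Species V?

petiole constricted

Character polarity is set by the outgroup: the derived state is whichever differs from the outgroup's state, so for dermal ossicles, petiole constricted the derived state is '-', and for the remaining characters it is '+'.
dermal ossicles: derived state '-' in Species B, Species M, Species V, and Species W only — synapomorphy for {Species B, Species M, Species V, Species W}.
All ingroup taxa share the derived state '+' for caudal autotomy; it defines the ingroup but does not resolve relationships within it.
petiole constricted: derived state '-' in Species B, Species M, and Species V only — synapomorphy for {Species B, Species M, Species V}.
bioluminescent organ (derived state '+') is shared by Species B and Species M — a synapomorphy uniting that clade.
Most parsimonious ingroup topology: ((((Species B,Species M),Species V),Species W),Species R).
The clade {Species B, Species M, Species V} is supported by petiole constricted: its derived state '-' occurs in exactly those taxa and in no other taxon (including the outgroup).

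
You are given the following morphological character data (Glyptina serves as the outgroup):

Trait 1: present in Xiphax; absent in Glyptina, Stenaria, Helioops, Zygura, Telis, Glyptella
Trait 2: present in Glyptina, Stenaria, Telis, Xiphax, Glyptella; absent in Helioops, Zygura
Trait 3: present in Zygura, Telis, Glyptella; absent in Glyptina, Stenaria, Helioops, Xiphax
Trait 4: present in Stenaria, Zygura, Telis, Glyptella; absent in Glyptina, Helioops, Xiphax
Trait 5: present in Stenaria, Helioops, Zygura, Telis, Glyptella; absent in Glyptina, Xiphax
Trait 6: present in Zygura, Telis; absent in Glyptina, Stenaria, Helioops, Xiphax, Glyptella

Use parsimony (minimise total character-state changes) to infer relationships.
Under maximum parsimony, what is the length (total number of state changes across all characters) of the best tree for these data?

Character polarity is set by the outgroup: the derived state is whichever differs from the outgroup's state, so for Trait 2 the derived state is 'absent', and for the remaining characters it is 'present'.
Trait 1: derived state 'present' in Xiphax only — an autapomorphy, so it tells us nothing about relationships among taxa.
Trait 2 groups Helioops and Zygura, which is incompatible with the clades supported by the remaining characters; treating it as convergent (homoplasy) costs fewer steps than any alternative tree.
Only Glyptella, Telis, and Zygura show the derived state 'present' for Trait 3, supporting them as a clade.
Trait 4 (derived state 'present') is shared by Glyptella, Stenaria, Telis, and Zygura — a synapomorphy uniting that clade.
Trait 5: derived state 'present' in Glyptella, Helioops, Stenaria, Telis, and Zygura only — synapomorphy for {Glyptella, Helioops, Stenaria, Telis, Zygura}.
Only Telis and Zygura show the derived state 'present' for Trait 6, supporting them as a clade.
Most parsimonious ingroup topology: (((Stenaria,((Zygura,Telis),Glyptella)),Helioops),Xiphax).
Changes per character on this tree: Trait 1: 1; Trait 2: 2; Trait 3: 1; Trait 4: 1; Trait 5: 1; Trait 6: 1.
Total = 7.

7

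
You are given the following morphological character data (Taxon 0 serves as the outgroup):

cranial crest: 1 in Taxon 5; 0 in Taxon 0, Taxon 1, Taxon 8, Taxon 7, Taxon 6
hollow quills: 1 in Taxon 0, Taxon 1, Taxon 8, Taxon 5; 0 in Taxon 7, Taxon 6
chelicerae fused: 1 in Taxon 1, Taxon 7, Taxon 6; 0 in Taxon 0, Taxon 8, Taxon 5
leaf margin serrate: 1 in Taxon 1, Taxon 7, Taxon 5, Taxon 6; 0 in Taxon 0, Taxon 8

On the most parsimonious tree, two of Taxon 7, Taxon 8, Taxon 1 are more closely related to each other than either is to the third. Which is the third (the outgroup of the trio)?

Character polarity is set by the outgroup: the derived state is whichever differs from the outgroup's state, so for hollow quills the derived state is '0', and for the remaining characters it is '1'.
cranial crest: derived state '1' in Taxon 5 only — an autapomorphy, so it tells us nothing about relationships among taxa.
hollow quills: derived state '0' in Taxon 6 and Taxon 7 only — synapomorphy for {Taxon 6, Taxon 7}.
Only Taxon 1, Taxon 6, and Taxon 7 show the derived state '1' for chelicerae fused, supporting them as a clade.
leaf margin serrate: derived state '1' in Taxon 1, Taxon 5, Taxon 6, and Taxon 7 only — synapomorphy for {Taxon 1, Taxon 5, Taxon 6, Taxon 7}.
Most parsimonious ingroup topology: (((Taxon 1,(Taxon 7,Taxon 6)),Taxon 5),Taxon 8).
Taxon 1 and Taxon 7 share a more recent common ancestor with each other than either does with Taxon 8, so Taxon 8 is the least closely related of the three.

Taxon 8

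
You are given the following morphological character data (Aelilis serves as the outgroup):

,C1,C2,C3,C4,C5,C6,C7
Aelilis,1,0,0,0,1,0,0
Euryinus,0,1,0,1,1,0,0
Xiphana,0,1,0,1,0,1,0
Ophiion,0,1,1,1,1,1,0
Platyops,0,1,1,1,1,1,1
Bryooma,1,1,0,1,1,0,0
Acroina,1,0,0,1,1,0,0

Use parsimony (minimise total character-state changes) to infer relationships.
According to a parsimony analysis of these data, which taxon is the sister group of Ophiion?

Platyops

Character polarity is set by the outgroup: the derived state is whichever differs from the outgroup's state, so for C1, C5 the derived state is '0', and for the remaining characters it is '1'.
C1: derived state '0' in Euryinus, Ophiion, Platyops, and Xiphana only — synapomorphy for {Euryinus, Ophiion, Platyops, Xiphana}.
C2 (derived state '1') is shared by Bryooma, Euryinus, Ophiion, Platyops, and Xiphana — a synapomorphy uniting that clade.
C3 (derived state '1') is shared by Ophiion and Platyops — a synapomorphy uniting that clade.
C4 (derived state '1') is shared by all ingroup taxa — unites the whole ingroup.
C5: derived state '0' in Xiphana only — an autapomorphy, so it tells us nothing about relationships among taxa.
C6: derived state '1' in Ophiion, Platyops, and Xiphana only — synapomorphy for {Ophiion, Platyops, Xiphana}.
C7: derived state '1' in Platyops only — an autapomorphy, so it tells us nothing about relationships among taxa.
Most parsimonious ingroup topology: (((Euryinus,(Xiphana,(Ophiion,Platyops))),Bryooma),Acroina).
Ophiion and Platyops form a cherry on this tree, so they are sister taxa.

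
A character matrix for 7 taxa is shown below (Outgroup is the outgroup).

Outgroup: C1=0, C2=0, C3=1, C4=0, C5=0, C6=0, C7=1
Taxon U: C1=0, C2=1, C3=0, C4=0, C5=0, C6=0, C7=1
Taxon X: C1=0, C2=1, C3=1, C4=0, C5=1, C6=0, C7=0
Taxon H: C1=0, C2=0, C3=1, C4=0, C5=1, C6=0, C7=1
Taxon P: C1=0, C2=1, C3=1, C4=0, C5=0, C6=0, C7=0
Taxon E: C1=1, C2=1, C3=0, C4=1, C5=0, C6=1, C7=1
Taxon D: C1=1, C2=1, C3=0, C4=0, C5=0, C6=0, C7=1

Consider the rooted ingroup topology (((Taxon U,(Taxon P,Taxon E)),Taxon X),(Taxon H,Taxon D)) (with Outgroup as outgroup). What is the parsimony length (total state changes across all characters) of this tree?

13

Map each character onto (((Taxon U,(Taxon P,Taxon E)),Taxon X),(Taxon H,Taxon D)) (rooted by Outgroup) and count the minimum state changes it requires (Fitch parsimony):
C1: 2; C2: 2; C3: 3; C4: 1; C5: 2; C6: 1; C7: 2.
Total tree length = 13.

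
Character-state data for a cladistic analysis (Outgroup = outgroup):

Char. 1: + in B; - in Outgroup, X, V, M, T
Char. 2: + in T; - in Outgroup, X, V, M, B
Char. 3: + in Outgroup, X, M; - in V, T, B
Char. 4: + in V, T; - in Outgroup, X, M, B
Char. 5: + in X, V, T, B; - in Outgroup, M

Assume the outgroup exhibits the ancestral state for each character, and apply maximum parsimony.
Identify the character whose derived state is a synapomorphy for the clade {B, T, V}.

Char. 3

Character polarity is set by the outgroup: the derived state is whichever differs from the outgroup's state, so for Char. 3 the derived state is '-', and for the remaining characters it is '+'.
Char. 1 (derived state '+') is unique to B (autapomorphy; uninformative for grouping).
Char. 2: derived state '+' in T only — an autapomorphy, so it tells us nothing about relationships among taxa.
Only B, T, and V show the derived state '-' for Char. 3, supporting them as a clade.
Char. 4: derived state '+' in T and V only — synapomorphy for {T, V}.
Char. 5 (derived state '+') is shared by B, T, V, and X — a synapomorphy uniting that clade.
Most parsimonious ingroup topology: ((X,((V,T),B)),M).
The clade {B, T, V} is supported by Char. 3: its derived state '-' occurs in exactly those taxa and in no other taxon (including the outgroup).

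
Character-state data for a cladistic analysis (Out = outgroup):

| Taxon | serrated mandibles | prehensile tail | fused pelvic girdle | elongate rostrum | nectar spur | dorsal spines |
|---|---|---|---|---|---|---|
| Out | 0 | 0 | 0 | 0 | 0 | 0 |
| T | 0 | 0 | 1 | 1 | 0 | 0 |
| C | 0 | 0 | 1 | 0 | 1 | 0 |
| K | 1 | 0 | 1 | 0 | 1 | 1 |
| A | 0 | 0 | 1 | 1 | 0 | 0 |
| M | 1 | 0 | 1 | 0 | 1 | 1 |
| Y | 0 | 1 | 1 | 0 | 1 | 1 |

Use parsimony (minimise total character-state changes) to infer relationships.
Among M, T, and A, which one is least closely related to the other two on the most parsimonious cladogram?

M

The outgroup has state '0' for every character, so '1' is the derived state throughout.
serrated mandibles (derived state '1') is shared by K and M — a synapomorphy uniting that clade.
prehensile tail: derived state '1' in Y only — an autapomorphy, so it tells us nothing about relationships among taxa.
fused pelvic girdle (derived state '1') is shared by all ingroup taxa — unites the whole ingroup.
elongate rostrum: derived state '1' in A and T only — synapomorphy for {A, T}.
nectar spur: derived state '1' in C, K, M, and Y only — synapomorphy for {C, K, M, Y}.
dorsal spines: derived state '1' in K, M, and Y only — synapomorphy for {K, M, Y}.
Most parsimonious ingroup topology: ((T,A),(C,((K,M),Y))).
A and T share a more recent common ancestor with each other than either does with M, so M is the least closely related of the three.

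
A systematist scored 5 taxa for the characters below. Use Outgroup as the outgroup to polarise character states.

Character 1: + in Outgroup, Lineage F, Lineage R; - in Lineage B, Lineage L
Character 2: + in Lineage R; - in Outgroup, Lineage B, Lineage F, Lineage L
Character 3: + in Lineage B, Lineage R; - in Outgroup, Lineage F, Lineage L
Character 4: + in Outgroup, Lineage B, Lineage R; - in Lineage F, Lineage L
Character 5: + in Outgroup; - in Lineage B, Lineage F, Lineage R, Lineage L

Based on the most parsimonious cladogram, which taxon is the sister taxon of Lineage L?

Lineage F

Character polarity is set by the outgroup: the derived state is whichever differs from the outgroup's state, so for Character 1, Character 4, Character 5 the derived state is '-', and for the remaining characters it is '+'.
Character 1 (state '-') occurs in Lineage B and Lineage L but conflicts with the nesting implied by the other characters — most parsimoniously interpreted as homoplasy.
Character 2: derived state '+' in Lineage R only — an autapomorphy, so it tells us nothing about relationships among taxa.
Character 3: derived state '+' in Lineage B and Lineage R only — synapomorphy for {Lineage B, Lineage R}.
Only Lineage F and Lineage L show the derived state '-' for Character 4, supporting them as a clade.
Character 5 (derived state '-') is shared by all ingroup taxa — unites the whole ingroup.
Most parsimonious ingroup topology: ((Lineage B,Lineage R),(Lineage F,Lineage L)).
Lineage L and Lineage F form a cherry on this tree, so they are sister taxa.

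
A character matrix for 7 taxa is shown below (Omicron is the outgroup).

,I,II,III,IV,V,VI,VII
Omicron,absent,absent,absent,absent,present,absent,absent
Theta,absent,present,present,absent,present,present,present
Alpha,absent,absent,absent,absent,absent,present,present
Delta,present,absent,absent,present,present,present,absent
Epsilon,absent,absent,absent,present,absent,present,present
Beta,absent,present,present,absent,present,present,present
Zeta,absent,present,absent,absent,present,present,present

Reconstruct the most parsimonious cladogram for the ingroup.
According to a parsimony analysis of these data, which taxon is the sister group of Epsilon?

Alpha

Character polarity is set by the outgroup: the derived state is whichever differs from the outgroup's state, so for V the derived state is 'absent', and for the remaining characters it is 'present'.
I (derived state 'present') is unique to Delta (autapomorphy; uninformative for grouping).
II: derived state 'present' in Beta, Theta, and Zeta only — synapomorphy for {Beta, Theta, Zeta}.
Only Beta and Theta show the derived state 'present' for III, supporting them as a clade.
IV groups Delta and Epsilon, which is incompatible with the clades supported by the remaining characters; treating it as convergent (homoplasy) costs fewer steps than any alternative tree.
V (derived state 'absent') is shared by Alpha and Epsilon — a synapomorphy uniting that clade.
All ingroup taxa share the derived state 'present' for VI; it defines the ingroup but does not resolve relationships within it.
Only Alpha, Beta, Epsilon, Theta, and Zeta show the derived state 'present' for VII, supporting them as a clade.
Most parsimonious ingroup topology: ((((Theta,Beta),Zeta),(Alpha,Epsilon)),Delta).
Epsilon and Alpha form a cherry on this tree, so they are sister taxa.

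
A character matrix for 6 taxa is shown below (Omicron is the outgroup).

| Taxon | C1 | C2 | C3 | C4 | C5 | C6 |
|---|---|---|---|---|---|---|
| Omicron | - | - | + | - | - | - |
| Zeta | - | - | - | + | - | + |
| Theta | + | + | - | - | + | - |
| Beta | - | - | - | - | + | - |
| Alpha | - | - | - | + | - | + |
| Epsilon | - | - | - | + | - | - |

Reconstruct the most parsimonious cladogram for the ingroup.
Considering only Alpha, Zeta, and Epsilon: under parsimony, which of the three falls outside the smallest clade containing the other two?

Epsilon

Character polarity is set by the outgroup: the derived state is whichever differs from the outgroup's state, so for C3 the derived state is '-', and for the remaining characters it is '+'.
C1: derived state '+' in Theta only — an autapomorphy, so it tells us nothing about relationships among taxa.
C2 (derived state '+') is unique to Theta (autapomorphy; uninformative for grouping).
All ingroup taxa share the derived state '-' for C3; it defines the ingroup but does not resolve relationships within it.
C4: derived state '+' in Alpha, Epsilon, and Zeta only — synapomorphy for {Alpha, Epsilon, Zeta}.
C5: derived state '+' in Beta and Theta only — synapomorphy for {Beta, Theta}.
C6: derived state '+' in Alpha and Zeta only — synapomorphy for {Alpha, Zeta}.
Most parsimonious ingroup topology: (((Zeta,Alpha),Epsilon),(Theta,Beta)).
Zeta and Alpha share a more recent common ancestor with each other than either does with Epsilon, so Epsilon is the least closely related of the three.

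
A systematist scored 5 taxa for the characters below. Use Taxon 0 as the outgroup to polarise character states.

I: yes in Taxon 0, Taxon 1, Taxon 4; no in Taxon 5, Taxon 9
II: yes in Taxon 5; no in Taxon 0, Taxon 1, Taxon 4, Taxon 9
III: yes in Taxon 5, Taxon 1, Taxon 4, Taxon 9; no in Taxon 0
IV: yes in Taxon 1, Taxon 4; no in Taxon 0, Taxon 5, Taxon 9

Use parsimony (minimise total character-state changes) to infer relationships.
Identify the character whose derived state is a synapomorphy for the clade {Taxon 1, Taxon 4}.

IV

Character polarity is set by the outgroup: the derived state is whichever differs from the outgroup's state, so for I the derived state is 'no', and for the remaining characters it is 'yes'.
I (derived state 'no') is shared by Taxon 5 and Taxon 9 — a synapomorphy uniting that clade.
II: derived state 'yes' in Taxon 5 only — an autapomorphy, so it tells us nothing about relationships among taxa.
All ingroup taxa share the derived state 'yes' for III; it defines the ingroup but does not resolve relationships within it.
Only Taxon 1 and Taxon 4 show the derived state 'yes' for IV, supporting them as a clade.
Most parsimonious ingroup topology: ((Taxon 5,Taxon 9),(Taxon 1,Taxon 4)).
The clade {Taxon 1, Taxon 4} is supported by IV: its derived state 'yes' occurs in exactly those taxa and in no other taxon (including the outgroup).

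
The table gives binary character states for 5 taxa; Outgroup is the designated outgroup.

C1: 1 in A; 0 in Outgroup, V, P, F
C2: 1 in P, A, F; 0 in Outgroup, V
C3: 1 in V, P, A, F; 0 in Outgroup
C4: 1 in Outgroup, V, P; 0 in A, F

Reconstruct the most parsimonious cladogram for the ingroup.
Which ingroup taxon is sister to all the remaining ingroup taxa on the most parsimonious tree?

V

Character polarity is set by the outgroup: the derived state is whichever differs from the outgroup's state, so for C4 the derived state is '0', and for the remaining characters it is '1'.
C1 (derived state '1') is unique to A (autapomorphy; uninformative for grouping).
Only A, F, and P show the derived state '1' for C2, supporting them as a clade.
C3 (derived state '1') is shared by all ingroup taxa — unites the whole ingroup.
C4 (derived state '0') is shared by A and F — a synapomorphy uniting that clade.
Most parsimonious ingroup topology: (V,(P,(A,F))).
V is sister to the clade containing all other ingroup taxa, so it is the earliest-diverging (most basal) ingroup lineage.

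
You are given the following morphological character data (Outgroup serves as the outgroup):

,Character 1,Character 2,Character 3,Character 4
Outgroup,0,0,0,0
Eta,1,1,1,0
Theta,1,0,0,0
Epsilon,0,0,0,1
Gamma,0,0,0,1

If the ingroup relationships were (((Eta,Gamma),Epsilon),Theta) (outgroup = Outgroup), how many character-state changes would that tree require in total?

6

Map each character onto (((Eta,Gamma),Epsilon),Theta) (rooted by Outgroup) and count the minimum state changes it requires (Fitch parsimony):
Character 1: 2; Character 2: 1; Character 3: 1; Character 4: 2.
Total tree length = 6.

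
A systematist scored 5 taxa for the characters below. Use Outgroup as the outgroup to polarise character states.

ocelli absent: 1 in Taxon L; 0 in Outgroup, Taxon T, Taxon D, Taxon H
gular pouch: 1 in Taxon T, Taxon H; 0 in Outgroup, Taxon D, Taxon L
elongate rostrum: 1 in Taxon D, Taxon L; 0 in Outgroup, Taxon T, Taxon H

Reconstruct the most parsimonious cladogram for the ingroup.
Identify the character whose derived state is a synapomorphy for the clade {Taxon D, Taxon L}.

elongate rostrum

The outgroup has state '0' for every character, so '1' is the derived state throughout.
ocelli absent (derived state '1') is unique to Taxon L (autapomorphy; uninformative for grouping).
gular pouch: derived state '1' in Taxon H and Taxon T only — synapomorphy for {Taxon H, Taxon T}.
elongate rostrum: derived state '1' in Taxon D and Taxon L only — synapomorphy for {Taxon D, Taxon L}.
Most parsimonious ingroup topology: ((Taxon T,Taxon H),(Taxon D,Taxon L)).
The clade {Taxon D, Taxon L} is supported by elongate rostrum: its derived state '1' occurs in exactly those taxa and in no other taxon (including the outgroup).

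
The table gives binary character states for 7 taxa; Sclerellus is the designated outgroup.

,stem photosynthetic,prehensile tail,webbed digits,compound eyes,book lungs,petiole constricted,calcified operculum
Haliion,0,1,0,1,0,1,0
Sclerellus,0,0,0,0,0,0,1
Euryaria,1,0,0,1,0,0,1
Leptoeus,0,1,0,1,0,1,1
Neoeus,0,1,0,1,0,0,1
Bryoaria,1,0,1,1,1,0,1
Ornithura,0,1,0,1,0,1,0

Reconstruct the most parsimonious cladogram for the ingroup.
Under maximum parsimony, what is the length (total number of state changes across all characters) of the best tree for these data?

7

Character polarity is set by the outgroup: the derived state is whichever differs from the outgroup's state, so for calcified operculum the derived state is '0', and for the remaining characters it is '1'.
stem photosynthetic: derived state '1' in Bryoaria and Euryaria only — synapomorphy for {Bryoaria, Euryaria}.
prehensile tail (derived state '1') is shared by Haliion, Leptoeus, Neoeus, and Ornithura — a synapomorphy uniting that clade.
webbed digits: derived state '1' in Bryoaria only — an autapomorphy, so it tells us nothing about relationships among taxa.
compound eyes (derived state '1') is shared by all ingroup taxa — unites the whole ingroup.
book lungs: derived state '1' in Bryoaria only — an autapomorphy, so it tells us nothing about relationships among taxa.
Only Haliion, Leptoeus, and Ornithura show the derived state '1' for petiole constricted, supporting them as a clade.
calcified operculum (derived state '0') is shared by Haliion and Ornithura — a synapomorphy uniting that clade.
Most parsimonious ingroup topology: ((((Ornithura,Haliion),Leptoeus),Neoeus),(Euryaria,Bryoaria)).
Changes per character on this tree: stem photosynthetic: 1; prehensile tail: 1; webbed digits: 1; compound eyes: 1; book lungs: 1; petiole constricted: 1; calcified operculum: 1.
Total = 7.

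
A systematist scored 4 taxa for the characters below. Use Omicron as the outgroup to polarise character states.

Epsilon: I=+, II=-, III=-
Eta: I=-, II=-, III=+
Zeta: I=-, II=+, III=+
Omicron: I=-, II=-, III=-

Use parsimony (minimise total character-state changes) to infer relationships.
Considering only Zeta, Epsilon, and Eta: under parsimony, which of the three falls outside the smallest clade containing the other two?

Epsilon

The outgroup has state '-' for every character, so '+' is the derived state throughout.
I (derived state '+') is unique to Epsilon (autapomorphy; uninformative for grouping).
II: derived state '+' in Zeta only — an autapomorphy, so it tells us nothing about relationships among taxa.
III: derived state '+' in Eta and Zeta only — synapomorphy for {Eta, Zeta}.
Most parsimonious ingroup topology: ((Eta,Zeta),Epsilon).
Zeta and Eta share a more recent common ancestor with each other than either does with Epsilon, so Epsilon is the least closely related of the three.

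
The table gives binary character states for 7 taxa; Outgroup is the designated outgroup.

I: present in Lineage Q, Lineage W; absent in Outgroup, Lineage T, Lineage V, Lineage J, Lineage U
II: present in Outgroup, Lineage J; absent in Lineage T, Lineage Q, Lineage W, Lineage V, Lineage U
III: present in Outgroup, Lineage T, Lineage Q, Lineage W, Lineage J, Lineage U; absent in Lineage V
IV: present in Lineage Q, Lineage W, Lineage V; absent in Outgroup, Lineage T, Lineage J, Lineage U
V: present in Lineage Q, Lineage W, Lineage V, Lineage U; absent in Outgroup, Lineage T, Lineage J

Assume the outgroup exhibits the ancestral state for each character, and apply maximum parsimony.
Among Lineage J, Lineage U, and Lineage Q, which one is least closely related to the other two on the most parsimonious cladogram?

Lineage J

Character polarity is set by the outgroup: the derived state is whichever differs from the outgroup's state, so for II, III the derived state is 'absent', and for the remaining characters it is 'present'.
I (derived state 'present') is shared by Lineage Q and Lineage W — a synapomorphy uniting that clade.
II (derived state 'absent') is shared by Lineage Q, Lineage T, Lineage U, Lineage V, and Lineage W — a synapomorphy uniting that clade.
III: derived state 'absent' in Lineage V only — an autapomorphy, so it tells us nothing about relationships among taxa.
IV: derived state 'present' in Lineage Q, Lineage V, and Lineage W only — synapomorphy for {Lineage Q, Lineage V, Lineage W}.
V (derived state 'present') is shared by Lineage Q, Lineage U, Lineage V, and Lineage W — a synapomorphy uniting that clade.
Most parsimonious ingroup topology: ((Lineage T,(((Lineage Q,Lineage W),Lineage V),Lineage U)),Lineage J).
Lineage Q and Lineage U share a more recent common ancestor with each other than either does with Lineage J, so Lineage J is the least closely related of the three.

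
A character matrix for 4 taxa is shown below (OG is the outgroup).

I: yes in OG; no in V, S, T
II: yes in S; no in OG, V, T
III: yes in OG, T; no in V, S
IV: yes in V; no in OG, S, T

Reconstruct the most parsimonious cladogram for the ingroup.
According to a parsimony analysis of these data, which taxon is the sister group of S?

V

Character polarity is set by the outgroup: the derived state is whichever differs from the outgroup's state, so for I, III the derived state is 'no', and for the remaining characters it is 'yes'.
All ingroup taxa share the derived state 'no' for I; it defines the ingroup but does not resolve relationships within it.
II: derived state 'yes' in S only — an autapomorphy, so it tells us nothing about relationships among taxa.
Only S and V show the derived state 'no' for III, supporting them as a clade.
IV (derived state 'yes') is unique to V (autapomorphy; uninformative for grouping).
Most parsimonious ingroup topology: ((V,S),T).
S and V form a cherry on this tree, so they are sister taxa.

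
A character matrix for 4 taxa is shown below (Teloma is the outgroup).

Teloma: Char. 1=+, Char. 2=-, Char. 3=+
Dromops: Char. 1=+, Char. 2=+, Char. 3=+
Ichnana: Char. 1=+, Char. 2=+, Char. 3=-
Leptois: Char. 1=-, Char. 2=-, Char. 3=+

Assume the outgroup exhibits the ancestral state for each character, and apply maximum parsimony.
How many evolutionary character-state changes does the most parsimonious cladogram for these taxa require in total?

Character polarity is set by the outgroup: the derived state is whichever differs from the outgroup's state, so for Char. 1, Char. 3 the derived state is '-', and for the remaining characters it is '+'.
Char. 1 (derived state '-') is unique to Leptois (autapomorphy; uninformative for grouping).
Only Dromops and Ichnana show the derived state '+' for Char. 2, supporting them as a clade.
Char. 3 (derived state '-') is unique to Ichnana (autapomorphy; uninformative for grouping).
Most parsimonious ingroup topology: ((Dromops,Ichnana),Leptois).
Changes per character on this tree: Char. 1: 1; Char. 2: 1; Char. 3: 1.
Total = 3.

3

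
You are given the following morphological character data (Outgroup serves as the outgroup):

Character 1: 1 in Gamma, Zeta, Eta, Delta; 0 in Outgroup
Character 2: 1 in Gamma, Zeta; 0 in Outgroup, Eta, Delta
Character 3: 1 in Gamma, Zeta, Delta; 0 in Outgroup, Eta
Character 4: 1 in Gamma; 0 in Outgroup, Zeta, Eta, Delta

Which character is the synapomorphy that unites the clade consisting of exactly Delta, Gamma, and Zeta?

Character 3

The outgroup has state '0' for every character, so '1' is the derived state throughout.
All ingroup taxa share the derived state '1' for Character 1; it defines the ingroup but does not resolve relationships within it.
Character 2: derived state '1' in Gamma and Zeta only — synapomorphy for {Gamma, Zeta}.
Character 3: derived state '1' in Delta, Gamma, and Zeta only — synapomorphy for {Delta, Gamma, Zeta}.
Character 4 (derived state '1') is unique to Gamma (autapomorphy; uninformative for grouping).
Most parsimonious ingroup topology: (((Gamma,Zeta),Delta),Eta).
The clade {Delta, Gamma, Zeta} is supported by Character 3: its derived state '1' occurs in exactly those taxa and in no other taxon (including the outgroup).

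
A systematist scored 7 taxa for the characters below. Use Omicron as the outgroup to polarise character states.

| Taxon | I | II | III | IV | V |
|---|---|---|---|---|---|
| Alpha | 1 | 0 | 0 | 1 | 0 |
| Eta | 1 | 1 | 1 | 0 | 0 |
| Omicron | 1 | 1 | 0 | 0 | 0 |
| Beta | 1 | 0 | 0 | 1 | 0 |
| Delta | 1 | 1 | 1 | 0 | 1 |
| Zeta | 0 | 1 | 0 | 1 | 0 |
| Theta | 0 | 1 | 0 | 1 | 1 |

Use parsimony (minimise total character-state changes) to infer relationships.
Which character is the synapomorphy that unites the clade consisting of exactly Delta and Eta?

III

Character polarity is set by the outgroup: the derived state is whichever differs from the outgroup's state, so for I, II the derived state is '0', and for the remaining characters it is '1'.
I (derived state '0') is shared by Theta and Zeta — a synapomorphy uniting that clade.
II (derived state '0') is shared by Alpha and Beta — a synapomorphy uniting that clade.
III (derived state '1') is shared by Delta and Eta — a synapomorphy uniting that clade.
IV: derived state '1' in Alpha, Beta, Theta, and Zeta only — synapomorphy for {Alpha, Beta, Theta, Zeta}.
V groups Delta and Theta, which is incompatible with the clades supported by the remaining characters; treating it as convergent (homoplasy) costs fewer steps than any alternative tree.
Most parsimonious ingroup topology: (((Theta,Zeta),(Alpha,Beta)),(Eta,Delta)).
The clade {Delta, Eta} is supported by III: its derived state '1' occurs in exactly those taxa and in no other taxon (including the outgroup).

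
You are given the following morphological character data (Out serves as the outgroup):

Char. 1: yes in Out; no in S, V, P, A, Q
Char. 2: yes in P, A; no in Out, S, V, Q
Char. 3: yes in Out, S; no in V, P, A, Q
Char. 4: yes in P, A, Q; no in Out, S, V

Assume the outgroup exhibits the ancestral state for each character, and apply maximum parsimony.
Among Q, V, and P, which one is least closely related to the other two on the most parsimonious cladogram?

Character polarity is set by the outgroup: the derived state is whichever differs from the outgroup's state, so for Char. 1, Char. 3 the derived state is 'no', and for the remaining characters it is 'yes'.
Char. 1 (derived state 'no') is shared by all ingroup taxa — unites the whole ingroup.
Char. 2 (derived state 'yes') is shared by A and P — a synapomorphy uniting that clade.
Char. 3 (derived state 'no') is shared by A, P, Q, and V — a synapomorphy uniting that clade.
Only A, P, and Q show the derived state 'yes' for Char. 4, supporting them as a clade.
Most parsimonious ingroup topology: (S,(V,((P,A),Q))).
P and Q share a more recent common ancestor with each other than either does with V, so V is the least closely related of the three.

V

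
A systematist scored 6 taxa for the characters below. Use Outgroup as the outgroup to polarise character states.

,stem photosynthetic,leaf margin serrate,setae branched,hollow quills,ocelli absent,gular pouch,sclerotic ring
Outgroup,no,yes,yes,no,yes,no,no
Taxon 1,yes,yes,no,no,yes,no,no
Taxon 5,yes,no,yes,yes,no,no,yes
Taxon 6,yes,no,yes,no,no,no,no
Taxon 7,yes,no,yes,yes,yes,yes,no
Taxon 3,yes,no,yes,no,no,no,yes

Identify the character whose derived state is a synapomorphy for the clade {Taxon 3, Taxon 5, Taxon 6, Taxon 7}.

Character polarity is set by the outgroup: the derived state is whichever differs from the outgroup's state, so for leaf margin serrate, setae branched, ocelli absent the derived state is 'no', and for the remaining characters it is 'yes'.
stem photosynthetic (derived state 'yes') is shared by all ingroup taxa — unites the whole ingroup.
Only Taxon 3, Taxon 5, Taxon 6, and Taxon 7 show the derived state 'no' for leaf margin serrate, supporting them as a clade.
setae branched (derived state 'no') is unique to Taxon 1 (autapomorphy; uninformative for grouping).
hollow quills (state 'yes') occurs in Taxon 5 and Taxon 7 but conflicts with the nesting implied by the other characters — most parsimoniously interpreted as homoplasy.
Only Taxon 3, Taxon 5, and Taxon 6 show the derived state 'no' for ocelli absent, supporting them as a clade.
gular pouch: derived state 'yes' in Taxon 7 only — an autapomorphy, so it tells us nothing about relationships among taxa.
sclerotic ring (derived state 'yes') is shared by Taxon 3 and Taxon 5 — a synapomorphy uniting that clade.
Most parsimonious ingroup topology: (Taxon 1,(((Taxon 5,Taxon 3),Taxon 6),Taxon 7)).
The clade {Taxon 3, Taxon 5, Taxon 6, Taxon 7} is supported by leaf margin serrate: its derived state 'no' occurs in exactly those taxa and in no other taxon (including the outgroup).

leaf margin serrate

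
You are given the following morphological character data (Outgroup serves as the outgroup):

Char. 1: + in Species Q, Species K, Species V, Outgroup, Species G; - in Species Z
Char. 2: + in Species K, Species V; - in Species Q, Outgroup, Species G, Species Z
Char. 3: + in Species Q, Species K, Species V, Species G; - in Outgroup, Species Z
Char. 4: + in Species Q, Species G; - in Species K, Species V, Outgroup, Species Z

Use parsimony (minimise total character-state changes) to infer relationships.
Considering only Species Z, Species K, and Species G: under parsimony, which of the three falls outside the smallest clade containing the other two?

Species Z

Character polarity is set by the outgroup: the derived state is whichever differs from the outgroup's state, so for Char. 1 the derived state is '-', and for the remaining characters it is '+'.
Char. 1: derived state '-' in Species Z only — an autapomorphy, so it tells us nothing about relationships among taxa.
Only Species K and Species V show the derived state '+' for Char. 2, supporting them as a clade.
Char. 3 (derived state '+') is shared by Species G, Species K, Species Q, and Species V — a synapomorphy uniting that clade.
Char. 4 (derived state '+') is shared by Species G and Species Q — a synapomorphy uniting that clade.
Most parsimonious ingroup topology: (((Species G,Species Q),(Species V,Species K)),Species Z).
Species K and Species G share a more recent common ancestor with each other than either does with Species Z, so Species Z is the least closely related of the three.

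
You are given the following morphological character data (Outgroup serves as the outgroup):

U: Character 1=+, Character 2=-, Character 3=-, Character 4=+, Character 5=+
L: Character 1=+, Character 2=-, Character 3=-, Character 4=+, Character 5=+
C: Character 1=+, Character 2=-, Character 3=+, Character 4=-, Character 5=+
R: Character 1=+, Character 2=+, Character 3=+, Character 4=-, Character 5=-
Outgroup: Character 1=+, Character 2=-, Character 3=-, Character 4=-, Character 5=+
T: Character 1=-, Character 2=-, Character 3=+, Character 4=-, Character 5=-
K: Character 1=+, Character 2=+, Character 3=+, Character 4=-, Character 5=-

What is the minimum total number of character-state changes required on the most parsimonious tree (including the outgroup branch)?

5

Character polarity is set by the outgroup: the derived state is whichever differs from the outgroup's state, so for Character 1, Character 5 the derived state is '-', and for the remaining characters it is '+'.
Character 1 (derived state '-') is unique to T (autapomorphy; uninformative for grouping).
Character 2 (derived state '+') is shared by K and R — a synapomorphy uniting that clade.
Character 3: derived state '+' in C, K, R, and T only — synapomorphy for {C, K, R, T}.
Character 4 (derived state '+') is shared by L and U — a synapomorphy uniting that clade.
Only K, R, and T show the derived state '-' for Character 5, supporting them as a clade.
Most parsimonious ingroup topology: ((((K,R),T),C),(U,L)).
Changes per character on this tree: Character 1: 1; Character 2: 1; Character 3: 1; Character 4: 1; Character 5: 1.
Total = 5.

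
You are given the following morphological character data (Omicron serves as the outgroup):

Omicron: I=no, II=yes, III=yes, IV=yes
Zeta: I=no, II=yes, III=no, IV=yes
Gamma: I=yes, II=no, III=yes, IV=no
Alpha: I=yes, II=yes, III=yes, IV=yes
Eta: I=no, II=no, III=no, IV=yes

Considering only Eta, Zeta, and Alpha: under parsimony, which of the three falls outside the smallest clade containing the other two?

Character polarity is set by the outgroup: the derived state is whichever differs from the outgroup's state, so for II, III, IV the derived state is 'no', and for the remaining characters it is 'yes'.
I: derived state 'yes' in Alpha and Gamma only — synapomorphy for {Alpha, Gamma}.
II (state 'no') occurs in Eta and Gamma but conflicts with the nesting implied by the other characters — most parsimoniously interpreted as homoplasy.
III: derived state 'no' in Eta and Zeta only — synapomorphy for {Eta, Zeta}.
IV: derived state 'no' in Gamma only — an autapomorphy, so it tells us nothing about relationships among taxa.
Most parsimonious ingroup topology: ((Zeta,Eta),(Gamma,Alpha)).
Eta and Zeta share a more recent common ancestor with each other than either does with Alpha, so Alpha is the least closely related of the three.

Alpha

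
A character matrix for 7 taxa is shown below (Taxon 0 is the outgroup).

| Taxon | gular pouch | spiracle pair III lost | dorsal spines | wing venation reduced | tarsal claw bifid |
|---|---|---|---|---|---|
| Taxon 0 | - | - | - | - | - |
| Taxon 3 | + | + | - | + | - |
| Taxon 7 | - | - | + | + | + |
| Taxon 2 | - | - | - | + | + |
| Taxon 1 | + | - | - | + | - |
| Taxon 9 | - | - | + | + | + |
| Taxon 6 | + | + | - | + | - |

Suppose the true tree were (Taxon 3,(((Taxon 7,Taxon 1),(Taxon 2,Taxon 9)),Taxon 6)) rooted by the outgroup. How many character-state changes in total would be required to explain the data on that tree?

Map each character onto (Taxon 3,(((Taxon 7,Taxon 1),(Taxon 2,Taxon 9)),Taxon 6)) (rooted by Taxon 0) and count the minimum state changes it requires (Fitch parsimony):
gular pouch: 3; spiracle pair III lost: 2; dorsal spines: 2; wing venation reduced: 1; tarsal claw bifid: 2.
Total tree length = 10.

10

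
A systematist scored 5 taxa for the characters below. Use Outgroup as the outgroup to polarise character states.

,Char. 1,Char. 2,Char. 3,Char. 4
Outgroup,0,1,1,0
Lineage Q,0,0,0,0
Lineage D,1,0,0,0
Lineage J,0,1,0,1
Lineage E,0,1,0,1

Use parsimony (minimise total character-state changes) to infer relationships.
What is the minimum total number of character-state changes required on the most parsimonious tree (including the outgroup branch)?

Character polarity is set by the outgroup: the derived state is whichever differs from the outgroup's state, so for Char. 2, Char. 3 the derived state is '0', and for the remaining characters it is '1'.
Char. 1: derived state '1' in Lineage D only — an autapomorphy, so it tells us nothing about relationships among taxa.
Char. 2: derived state '0' in Lineage D and Lineage Q only — synapomorphy for {Lineage D, Lineage Q}.
Char. 3 (derived state '0') is shared by all ingroup taxa — unites the whole ingroup.
Char. 4: derived state '1' in Lineage E and Lineage J only — synapomorphy for {Lineage E, Lineage J}.
Most parsimonious ingroup topology: ((Lineage Q,Lineage D),(Lineage J,Lineage E)).
Changes per character on this tree: Char. 1: 1; Char. 2: 1; Char. 3: 1; Char. 4: 1.
Total = 4.

4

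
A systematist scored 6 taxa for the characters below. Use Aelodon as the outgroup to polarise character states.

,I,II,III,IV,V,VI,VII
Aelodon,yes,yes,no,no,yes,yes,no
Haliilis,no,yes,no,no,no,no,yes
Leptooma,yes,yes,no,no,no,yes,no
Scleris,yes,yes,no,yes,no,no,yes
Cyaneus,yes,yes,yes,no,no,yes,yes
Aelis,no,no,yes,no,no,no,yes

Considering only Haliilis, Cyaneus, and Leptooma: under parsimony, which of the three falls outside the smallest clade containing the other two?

Character polarity is set by the outgroup: the derived state is whichever differs from the outgroup's state, so for I, II, V, VI the derived state is 'no', and for the remaining characters it is 'yes'.
Only Aelis and Haliilis show the derived state 'no' for I, supporting them as a clade.
II (derived state 'no') is unique to Aelis (autapomorphy; uninformative for grouping).
III groups Aelis and Cyaneus, which is incompatible with the clades supported by the remaining characters; treating it as convergent (homoplasy) costs fewer steps than any alternative tree.
IV (derived state 'yes') is unique to Scleris (autapomorphy; uninformative for grouping).
All ingroup taxa share the derived state 'no' for V; it defines the ingroup but does not resolve relationships within it.
VI: derived state 'no' in Aelis, Haliilis, and Scleris only — synapomorphy for {Aelis, Haliilis, Scleris}.
Only Aelis, Cyaneus, Haliilis, and Scleris show the derived state 'yes' for VII, supporting them as a clade.
Most parsimonious ingroup topology: ((((Haliilis,Aelis),Scleris),Cyaneus),Leptooma).
Cyaneus and Haliilis share a more recent common ancestor with each other than either does with Leptooma, so Leptooma is the least closely related of the three.

Leptooma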